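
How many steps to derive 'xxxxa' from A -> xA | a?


Derivation: A => xA => xxA => xxxA => xxxxA => xxxxa
Steps: 5


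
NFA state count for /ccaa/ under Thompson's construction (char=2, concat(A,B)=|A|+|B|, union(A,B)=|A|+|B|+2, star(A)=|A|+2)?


Syntax tree has 4 char leaf(s), 0 union(s), 0 star(s)
chars contribute 4×2 = 8; each union adds +2; each star adds +2
Total: 8 + 0 + 0 = 8 states


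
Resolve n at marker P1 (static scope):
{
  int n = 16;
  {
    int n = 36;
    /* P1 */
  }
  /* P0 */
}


n declared in the same block as P1
n = 36


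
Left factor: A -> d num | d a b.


Common prefix: 'd'
Factored: A -> d A', A' -> num | a b


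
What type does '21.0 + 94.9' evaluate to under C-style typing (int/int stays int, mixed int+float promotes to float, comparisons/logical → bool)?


Operand types: float + float
Rule: mixed int/float promotes to float; int/int stays int
Result type: float


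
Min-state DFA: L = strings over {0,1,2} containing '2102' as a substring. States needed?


KMP-style automaton: 4 progress states + 1 absorbing accept = 5
Minimal DFA: 5 states


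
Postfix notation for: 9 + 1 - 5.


Left to right (same or higher precedence on left)
Postfix: 9 1 + 5 -


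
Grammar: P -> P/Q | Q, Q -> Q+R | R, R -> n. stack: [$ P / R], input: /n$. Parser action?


'R' (not preceded by Q+) is the handle for Q -> R
Action: reduce (Q -> R)


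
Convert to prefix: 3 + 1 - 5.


left-to-right (same/higher precedence on left): tree is (- (+ 3 1) 5)
Prefix: - + 3 1 5


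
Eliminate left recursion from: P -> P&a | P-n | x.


Left-recursive alternatives: P&a, P-n; non-recursive: x
Introduce P': P -> xP', P' -> &aP' | -nP' | ε


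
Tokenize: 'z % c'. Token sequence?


Scan left to right, longest-match per lexeme
Tokens: ID(z), OP(%), ID(c)


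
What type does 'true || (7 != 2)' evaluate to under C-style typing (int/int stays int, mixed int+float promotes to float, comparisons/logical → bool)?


Operand types: bool || bool
Rule: logical operators take bool operands and yield bool
Result type: bool


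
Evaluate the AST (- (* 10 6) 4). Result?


Evaluate inner: (* 10 6) = 60
Evaluate root: (- 60 4) = 56
Result: 56


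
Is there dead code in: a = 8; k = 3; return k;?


a is assigned but never read
Dead: 'a = 8'


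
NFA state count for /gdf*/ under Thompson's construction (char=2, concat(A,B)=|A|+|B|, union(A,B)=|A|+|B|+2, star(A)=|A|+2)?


Syntax tree has 3 char leaf(s), 0 union(s), 1 star(s)
chars contribute 3×2 = 6; each union adds +2; each star adds +2
Total: 6 + 0 + 2 = 8 states


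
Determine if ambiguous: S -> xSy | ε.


balanced x^n…y^n: each string has a unique parse
Unambiguous


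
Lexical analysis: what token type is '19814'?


Pattern: digits only
Type: INTEGER_LITERAL


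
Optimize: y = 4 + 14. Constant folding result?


4 + 14 = 18 at compile time
Optimized: y = 18


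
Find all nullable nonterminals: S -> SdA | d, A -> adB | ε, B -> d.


A nonterminal is nullable iff some alternative derives ε (directly, or every symbol in it is nullable)
Nullable: {A}


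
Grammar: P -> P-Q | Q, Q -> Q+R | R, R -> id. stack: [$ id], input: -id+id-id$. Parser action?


'id' on top is the handle for R -> id
Action: reduce (R -> id)


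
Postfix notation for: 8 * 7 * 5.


Left to right (same or higher precedence on left)
Postfix: 8 7 * 5 *


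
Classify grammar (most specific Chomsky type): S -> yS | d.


Right-linear: every RHS is a terminal or a terminal followed by one nonterminal
Classification: Type 3 (Regular)


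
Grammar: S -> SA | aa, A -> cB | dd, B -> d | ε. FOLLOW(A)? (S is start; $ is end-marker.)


$ ∈ FOLLOW(S). For each A -> αBβ: add FIRST(β)\{ε} to FOLLOW(B); if β nullable, add FOLLOW(A).
FOLLOW(A) = {$, c, d}


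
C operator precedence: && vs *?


'*' is multiplicative (level 10); '&&' is logical AND (level 2)
Higher level binds tighter
'*' has higher precedence than '&&'


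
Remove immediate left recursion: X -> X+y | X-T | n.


Left-recursive alternatives: X+y, X-T; non-recursive: n
Introduce X': X -> nX', X' -> +yX' | -TX' | ε


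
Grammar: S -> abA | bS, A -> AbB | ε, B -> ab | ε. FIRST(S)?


Per alternative of S: FIRST(abA) = {a}; FIRST(bS) = {b}
FIRST(S) = {a, b}


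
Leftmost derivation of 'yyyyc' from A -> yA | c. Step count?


Derivation: A => yA => yyA => yyyA => yyyyA => yyyyc
Steps: 5


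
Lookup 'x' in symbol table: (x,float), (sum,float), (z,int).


Lookup 'x' → type float


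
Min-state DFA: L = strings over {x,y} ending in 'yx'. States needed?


Track the longest suffix of input matching a prefix of 'yx': 3 classes (prefixes of length 0..2)
Minimal DFA: 3 states


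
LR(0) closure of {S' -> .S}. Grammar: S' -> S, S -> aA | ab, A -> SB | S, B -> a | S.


Start: S' -> .S
For each item with dot before a nonterminal B, add B -> .γ for every B-production
Closure: [S' -> .S, S -> .aA, S -> .ab]


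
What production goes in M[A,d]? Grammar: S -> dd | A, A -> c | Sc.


For [A, d]: 'd' ∈ FIRST(Sc)
Entry: A -> Sc


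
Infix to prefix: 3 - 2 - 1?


left-to-right (same/higher precedence on left): tree is (- (- 3 2) 1)
Prefix: - - 3 2 1


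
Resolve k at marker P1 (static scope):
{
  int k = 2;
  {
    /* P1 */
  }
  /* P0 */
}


P1's block does not declare k; resolves to the enclosing declaration at depth 0
k = 2


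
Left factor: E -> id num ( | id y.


Common prefix: 'id'
Factored: E -> id E', E' -> num ( | y


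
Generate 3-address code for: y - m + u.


Break into single-operator statements:
t1 = y - m
t2 = t1 + u


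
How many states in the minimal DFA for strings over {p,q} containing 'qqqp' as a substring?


KMP-style automaton: 4 progress states + 1 absorbing accept = 5
Minimal DFA: 5 states


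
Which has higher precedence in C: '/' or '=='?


'/' is multiplicative (level 10); '==' is equality (level 6)
Higher level binds tighter
'/' has higher precedence than '=='


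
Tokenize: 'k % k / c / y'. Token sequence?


Scan left to right, longest-match per lexeme
Tokens: ID(k), OP(%), ID(k), OP(/), ID(c), OP(/), ID(y)


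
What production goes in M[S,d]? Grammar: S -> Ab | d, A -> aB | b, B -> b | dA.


For [S, d]: 'd' ∈ FIRST(d)
Entry: S -> d


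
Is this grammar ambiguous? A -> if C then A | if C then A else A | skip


dangling else: 'if C then if C then skip else skip' parses two ways
Ambiguous


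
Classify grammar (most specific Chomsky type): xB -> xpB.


LHS has context (more than one symbol) and |LHS| ≤ |RHS|
Classification: Type 1 (Context-Sensitive)


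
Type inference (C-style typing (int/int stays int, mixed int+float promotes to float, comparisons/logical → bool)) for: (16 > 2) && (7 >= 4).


Operand types: bool && bool
Rule: logical operators take bool operands and yield bool
Result type: bool


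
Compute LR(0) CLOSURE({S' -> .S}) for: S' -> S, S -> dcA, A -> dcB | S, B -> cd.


Start: S' -> .S
For each item with dot before a nonterminal B, add B -> .γ for every B-production
Closure: [S' -> .S, S -> .dcA]


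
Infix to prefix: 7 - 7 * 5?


'*' binds tighter: tree is (- 7 (* 7 5))
Prefix: - 7 * 7 5


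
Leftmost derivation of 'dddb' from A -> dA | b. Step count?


Derivation: A => dA => ddA => dddA => dddb
Steps: 4


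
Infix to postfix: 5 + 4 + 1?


Left to right (same or higher precedence on left)
Postfix: 5 4 + 1 +


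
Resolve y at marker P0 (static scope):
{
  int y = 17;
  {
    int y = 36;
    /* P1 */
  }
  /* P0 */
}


y declared in the same block as P0
y = 17


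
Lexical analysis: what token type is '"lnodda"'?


Pattern: double-quoted sequence
Type: STRING_LITERAL


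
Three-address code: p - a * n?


Break into single-operator statements:
t1 = a * n
t2 = p - t1


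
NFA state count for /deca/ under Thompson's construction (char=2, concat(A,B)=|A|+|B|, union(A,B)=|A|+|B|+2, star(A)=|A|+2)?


Syntax tree has 4 char leaf(s), 0 union(s), 0 star(s)
chars contribute 4×2 = 8; each union adds +2; each star adds +2
Total: 8 + 0 + 0 = 8 states


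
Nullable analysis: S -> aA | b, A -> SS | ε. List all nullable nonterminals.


A nonterminal is nullable iff some alternative derives ε (directly, or every symbol in it is nullable)
Nullable: {A}


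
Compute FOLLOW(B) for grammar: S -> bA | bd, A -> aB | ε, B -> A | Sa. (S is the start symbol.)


$ ∈ FOLLOW(S). For each A -> αBβ: add FIRST(β)\{ε} to FOLLOW(B); if β nullable, add FOLLOW(A).
FOLLOW(B) = {$, a}


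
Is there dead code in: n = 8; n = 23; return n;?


first assignment to n is overwritten before any read
Dead: 'n = 8'


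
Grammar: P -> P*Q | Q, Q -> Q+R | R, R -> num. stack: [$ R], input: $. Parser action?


'R' (not preceded by Q+) is the handle for Q -> R
Action: reduce (Q -> R)


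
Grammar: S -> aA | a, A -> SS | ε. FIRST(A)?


Per alternative of A: FIRST(SS) = {a}; FIRST(ε) = {ε}
FIRST(A) = {a, ε}


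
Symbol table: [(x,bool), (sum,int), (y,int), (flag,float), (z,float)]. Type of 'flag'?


Lookup 'flag' → type float


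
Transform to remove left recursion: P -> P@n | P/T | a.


Left-recursive alternatives: P@n, P/T; non-recursive: a
Introduce P': P -> aP', P' -> @nP' | /TP' | ε


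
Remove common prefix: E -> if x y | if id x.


Common prefix: 'if'
Factored: E -> if E', E' -> x y | id x


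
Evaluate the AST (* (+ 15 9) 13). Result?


Evaluate inner: (+ 15 9) = 24
Evaluate root: (* 24 13) = 312
Result: 312


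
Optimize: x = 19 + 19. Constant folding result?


19 + 19 = 38 at compile time
Optimized: x = 38


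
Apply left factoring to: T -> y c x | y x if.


Common prefix: 'y'
Factored: T -> y T', T' -> c x | x if


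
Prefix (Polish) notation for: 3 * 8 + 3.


left-to-right (same/higher precedence on left): tree is (+ (* 3 8) 3)
Prefix: + * 3 8 3


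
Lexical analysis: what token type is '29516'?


Pattern: digits only
Type: INTEGER_LITERAL


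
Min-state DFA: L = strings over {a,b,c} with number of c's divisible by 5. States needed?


Track (count of c) mod 5: states 0..4, accept at 0
Minimal DFA: 5 states


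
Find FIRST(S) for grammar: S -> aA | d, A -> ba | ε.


Per alternative of S: FIRST(aA) = {a}; FIRST(d) = {d}
FIRST(S) = {a, d}


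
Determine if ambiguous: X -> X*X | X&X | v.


'v*v&v' has two parse trees (no precedence encoded between * and &)
Ambiguous


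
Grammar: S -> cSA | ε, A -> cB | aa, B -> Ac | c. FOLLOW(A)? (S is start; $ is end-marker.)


$ ∈ FOLLOW(S). For each A -> αBβ: add FIRST(β)\{ε} to FOLLOW(B); if β nullable, add FOLLOW(A).
FOLLOW(A) = {$, a, c}


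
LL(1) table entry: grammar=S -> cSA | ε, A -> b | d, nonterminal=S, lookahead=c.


For [S, c]: 'c' ∈ FIRST(cSA)
Entry: S -> cSA


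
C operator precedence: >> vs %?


'%' is multiplicative (level 10); '>>' is shift (level 8)
Higher level binds tighter
'%' has higher precedence than '>>'


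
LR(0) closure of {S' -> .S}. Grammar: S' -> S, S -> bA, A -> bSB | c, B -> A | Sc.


Start: S' -> .S
For each item with dot before a nonterminal B, add B -> .γ for every B-production
Closure: [S' -> .S, S -> .bA]


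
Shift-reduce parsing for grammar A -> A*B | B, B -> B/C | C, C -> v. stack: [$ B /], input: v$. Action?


no handle; shift 'v'
Action: shift


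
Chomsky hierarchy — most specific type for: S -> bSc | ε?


Single nonterminal LHS, but b^n c^n is not regular
Classification: Type 2 (Context-Free)


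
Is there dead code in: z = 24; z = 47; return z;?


first assignment to z is overwritten before any read
Dead: 'z = 24'


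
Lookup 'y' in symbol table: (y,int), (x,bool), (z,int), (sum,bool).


Lookup 'y' → type int


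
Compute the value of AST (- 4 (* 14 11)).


Evaluate inner: (* 14 11) = 154
Evaluate root: (- 4 154) = -150
Result: -150


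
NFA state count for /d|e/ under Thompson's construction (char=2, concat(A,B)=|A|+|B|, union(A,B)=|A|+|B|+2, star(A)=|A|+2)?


Syntax tree has 2 char leaf(s), 1 union(s), 0 star(s)
chars contribute 2×2 = 4; each union adds +2; each star adds +2
Total: 4 + 2 + 0 = 6 states


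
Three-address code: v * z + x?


Break into single-operator statements:
t1 = v * z
t2 = t1 + x


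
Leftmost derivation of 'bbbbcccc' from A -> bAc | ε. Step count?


Derivation: A => bAc => bbAcc => bbbAccc => bbbbAcccc => bbbbcccc
Steps: 5


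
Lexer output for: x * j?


Scan left to right, longest-match per lexeme
Tokens: ID(x), OP(*), ID(j)


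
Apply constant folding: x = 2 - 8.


2 - 8 = -6 at compile time
Optimized: x = -6


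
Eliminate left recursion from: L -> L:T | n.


Left-recursive alternatives: L:T; non-recursive: n
Introduce L': L -> nL', L' -> :TL' | ε


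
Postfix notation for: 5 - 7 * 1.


* has higher precedence, evaluate 7*1 first
Postfix: 5 7 1 * -


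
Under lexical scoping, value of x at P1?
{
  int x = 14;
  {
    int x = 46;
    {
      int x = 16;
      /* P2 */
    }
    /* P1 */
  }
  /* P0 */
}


x declared in the same block as P1
x = 46


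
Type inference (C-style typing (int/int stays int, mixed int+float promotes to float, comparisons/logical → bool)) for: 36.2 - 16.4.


Operand types: float - float
Rule: mixed int/float promotes to float; int/int stays int
Result type: float


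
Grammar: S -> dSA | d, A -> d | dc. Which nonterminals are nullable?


A nonterminal is nullable iff some alternative derives ε (directly, or every symbol in it is nullable)
Nullable: {}


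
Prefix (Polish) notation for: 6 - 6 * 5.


'*' binds tighter: tree is (- 6 (* 6 5))
Prefix: - 6 * 6 5


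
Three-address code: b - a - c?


Break into single-operator statements:
t1 = b - a
t2 = t1 - c


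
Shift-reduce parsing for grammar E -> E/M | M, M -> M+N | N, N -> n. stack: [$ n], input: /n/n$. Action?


'n' on top is the handle for N -> n
Action: reduce (N -> n)


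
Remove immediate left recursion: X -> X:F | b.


Left-recursive alternatives: X:F; non-recursive: b
Introduce X': X -> bX', X' -> :FX' | ε


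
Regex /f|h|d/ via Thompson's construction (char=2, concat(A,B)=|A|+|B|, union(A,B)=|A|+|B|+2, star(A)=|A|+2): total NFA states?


Syntax tree has 3 char leaf(s), 2 union(s), 0 star(s)
chars contribute 3×2 = 6; each union adds +2; each star adds +2
Total: 6 + 4 + 0 = 10 states


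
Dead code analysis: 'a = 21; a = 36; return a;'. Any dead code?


first assignment to a is overwritten before any read
Dead: 'a = 21'


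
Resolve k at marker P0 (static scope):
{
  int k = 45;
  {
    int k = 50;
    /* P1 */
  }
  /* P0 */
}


k declared in the same block as P0
k = 45


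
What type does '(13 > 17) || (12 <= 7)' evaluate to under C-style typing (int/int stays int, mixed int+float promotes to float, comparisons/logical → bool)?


Operand types: bool || bool
Rule: logical operators take bool operands and yield bool
Result type: bool


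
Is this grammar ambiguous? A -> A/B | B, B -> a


precedence layered via separate nonterminal B: deterministic
Unambiguous


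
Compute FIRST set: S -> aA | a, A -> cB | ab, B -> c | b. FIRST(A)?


Per alternative of A: FIRST(cB) = {c}; FIRST(ab) = {a}
FIRST(A) = {a, c}


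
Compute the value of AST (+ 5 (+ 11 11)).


Evaluate inner: (+ 11 11) = 22
Evaluate root: (+ 5 22) = 27
Result: 27


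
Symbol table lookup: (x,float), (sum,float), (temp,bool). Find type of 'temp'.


Lookup 'temp' → type bool


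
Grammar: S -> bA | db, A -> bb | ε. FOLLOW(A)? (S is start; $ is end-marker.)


$ ∈ FOLLOW(S). For each A -> αBβ: add FIRST(β)\{ε} to FOLLOW(B); if β nullable, add FOLLOW(A).
FOLLOW(A) = {$}


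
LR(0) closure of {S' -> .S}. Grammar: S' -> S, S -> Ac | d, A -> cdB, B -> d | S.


Start: S' -> .S
For each item with dot before a nonterminal B, add B -> .γ for every B-production
Closure: [S' -> .S, S -> .Ac, S -> .d, A -> .cdB]


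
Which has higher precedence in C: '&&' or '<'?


'<' is relational (level 7); '&&' is logical AND (level 2)
Higher level binds tighter
'<' has higher precedence than '&&'


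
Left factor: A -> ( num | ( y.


Common prefix: '('
Factored: A -> ( A', A' -> num | y


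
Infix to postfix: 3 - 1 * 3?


* has higher precedence, evaluate 1*3 first
Postfix: 3 1 3 * -


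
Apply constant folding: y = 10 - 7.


10 - 7 = 3 at compile time
Optimized: y = 3


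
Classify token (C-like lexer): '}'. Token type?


Pattern: delimiter/punctuation
Type: PUNCTUATION


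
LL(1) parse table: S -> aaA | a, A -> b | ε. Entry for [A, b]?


For [A, b]: 'b' ∈ FIRST(b)
Entry: A -> b


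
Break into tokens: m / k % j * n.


Scan left to right, longest-match per lexeme
Tokens: ID(m), OP(/), ID(k), OP(%), ID(j), OP(*), ID(n)


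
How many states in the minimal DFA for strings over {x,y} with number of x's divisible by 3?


Track (count of x) mod 3: states 0..2, accept at 0
Minimal DFA: 3 states


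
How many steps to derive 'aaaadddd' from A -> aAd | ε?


Derivation: A => aAd => aaAdd => aaaAddd => aaaaAdddd => aaaadddd
Steps: 5


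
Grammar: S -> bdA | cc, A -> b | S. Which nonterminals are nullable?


A nonterminal is nullable iff some alternative derives ε (directly, or every symbol in it is nullable)
Nullable: {}


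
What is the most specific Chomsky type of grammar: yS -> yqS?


LHS has context (more than one symbol) and |LHS| ≤ |RHS|
Classification: Type 1 (Context-Sensitive)


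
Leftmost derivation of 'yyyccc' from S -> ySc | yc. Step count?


Derivation: S => ySc => yyScc => yyyccc
Steps: 3


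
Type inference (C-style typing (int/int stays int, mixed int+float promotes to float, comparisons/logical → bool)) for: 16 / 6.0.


Operand types: int / float
Rule: mixed int/float promotes to float; int/int stays int
Result type: float


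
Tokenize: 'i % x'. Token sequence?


Scan left to right, longest-match per lexeme
Tokens: ID(i), OP(%), ID(x)


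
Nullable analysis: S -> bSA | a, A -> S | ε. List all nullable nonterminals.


A nonterminal is nullable iff some alternative derives ε (directly, or every symbol in it is nullable)
Nullable: {A}


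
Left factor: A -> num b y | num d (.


Common prefix: 'num'
Factored: A -> num A', A' -> b y | d (


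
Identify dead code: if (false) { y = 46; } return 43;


condition is constant false, so the whole block is unreachable
Dead: 'if (false) { y = 46; }'


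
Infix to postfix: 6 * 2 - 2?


Left to right (same or higher precedence on left)
Postfix: 6 2 * 2 -


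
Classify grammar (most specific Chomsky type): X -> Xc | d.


Left-linear: every RHS is a terminal or one nonterminal followed by a terminal
Classification: Type 3 (Regular)


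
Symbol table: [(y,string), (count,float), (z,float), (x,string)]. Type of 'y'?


Lookup 'y' → type string


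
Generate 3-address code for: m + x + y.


Break into single-operator statements:
t1 = m + x
t2 = t1 + y


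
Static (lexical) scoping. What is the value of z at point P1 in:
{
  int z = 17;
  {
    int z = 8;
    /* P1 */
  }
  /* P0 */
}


z declared in the same block as P1
z = 8


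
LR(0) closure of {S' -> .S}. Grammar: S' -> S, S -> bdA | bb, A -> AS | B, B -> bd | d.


Start: S' -> .S
For each item with dot before a nonterminal B, add B -> .γ for every B-production
Closure: [S' -> .S, S -> .bdA, S -> .bb]


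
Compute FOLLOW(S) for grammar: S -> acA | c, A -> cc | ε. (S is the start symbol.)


$ ∈ FOLLOW(S). For each A -> αBβ: add FIRST(β)\{ε} to FOLLOW(B); if β nullable, add FOLLOW(A).
FOLLOW(S) = {$}


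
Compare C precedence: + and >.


'+' is additive (level 9); '>' is relational (level 7)
Higher level binds tighter
'+' has higher precedence than '>'


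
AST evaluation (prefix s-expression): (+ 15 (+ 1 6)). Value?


Evaluate inner: (+ 1 6) = 7
Evaluate root: (+ 15 7) = 22
Result: 22


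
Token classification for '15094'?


Pattern: digits only
Type: INTEGER_LITERAL


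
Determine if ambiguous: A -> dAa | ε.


balanced d^n…a^n: each string has a unique parse
Unambiguous


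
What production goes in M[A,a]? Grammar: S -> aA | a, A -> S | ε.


For [A, a]: 'a' ∈ FIRST(S)
Entry: A -> S


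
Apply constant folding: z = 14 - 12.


14 - 12 = 2 at compile time
Optimized: z = 2


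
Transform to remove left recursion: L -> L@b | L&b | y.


Left-recursive alternatives: L@b, L&b; non-recursive: y
Introduce L': L -> yL', L' -> @bL' | &bL' | ε


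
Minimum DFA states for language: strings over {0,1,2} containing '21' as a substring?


KMP-style automaton: 2 progress states + 1 absorbing accept = 3
Minimal DFA: 3 states


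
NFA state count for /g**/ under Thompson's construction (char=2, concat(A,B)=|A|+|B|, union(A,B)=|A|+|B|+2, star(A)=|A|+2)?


Syntax tree has 1 char leaf(s), 0 union(s), 2 star(s)
chars contribute 1×2 = 2; each union adds +2; each star adds +2
Total: 2 + 0 + 4 = 6 states


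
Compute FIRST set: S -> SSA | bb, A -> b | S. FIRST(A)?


Per alternative of A: FIRST(b) = {b}; FIRST(S) = {b}
FIRST(A) = {b}


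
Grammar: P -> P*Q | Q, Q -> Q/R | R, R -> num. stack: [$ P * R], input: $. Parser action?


'R' (not preceded by Q/) is the handle for Q -> R
Action: reduce (Q -> R)


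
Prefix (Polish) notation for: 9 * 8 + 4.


left-to-right (same/higher precedence on left): tree is (+ (* 9 8) 4)
Prefix: + * 9 8 4


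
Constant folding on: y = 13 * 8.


13 * 8 = 104 at compile time
Optimized: y = 104


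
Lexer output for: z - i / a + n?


Scan left to right, longest-match per lexeme
Tokens: ID(z), OP(-), ID(i), OP(/), ID(a), OP(+), ID(n)


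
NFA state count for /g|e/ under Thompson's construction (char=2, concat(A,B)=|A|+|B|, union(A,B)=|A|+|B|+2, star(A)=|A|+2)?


Syntax tree has 2 char leaf(s), 1 union(s), 0 star(s)
chars contribute 2×2 = 4; each union adds +2; each star adds +2
Total: 4 + 2 + 0 = 6 states


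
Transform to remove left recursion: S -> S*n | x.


Left-recursive alternatives: S*n; non-recursive: x
Introduce S': S -> xS', S' -> *nS' | ε


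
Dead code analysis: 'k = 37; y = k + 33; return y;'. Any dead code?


k is read by y's definition; y is returned
No dead code


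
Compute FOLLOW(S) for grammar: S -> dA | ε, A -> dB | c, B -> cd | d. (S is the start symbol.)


$ ∈ FOLLOW(S). For each A -> αBβ: add FIRST(β)\{ε} to FOLLOW(B); if β nullable, add FOLLOW(A).
FOLLOW(S) = {$}


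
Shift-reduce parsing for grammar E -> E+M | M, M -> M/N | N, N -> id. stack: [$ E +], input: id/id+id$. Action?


no handle ('E+' is not any RHS); shift 'id'
Action: shift


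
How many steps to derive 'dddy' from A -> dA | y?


Derivation: A => dA => ddA => dddA => dddy
Steps: 4


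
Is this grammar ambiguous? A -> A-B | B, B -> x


precedence layered via separate nonterminal B: deterministic
Unambiguous


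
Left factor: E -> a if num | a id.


Common prefix: 'a'
Factored: E -> a E', E' -> if num | id


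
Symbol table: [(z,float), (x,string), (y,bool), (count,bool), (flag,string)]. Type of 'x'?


Lookup 'x' → type string


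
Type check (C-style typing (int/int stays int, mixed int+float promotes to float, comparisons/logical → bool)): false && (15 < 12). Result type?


Operand types: bool && bool
Rule: logical operators take bool operands and yield bool
Result type: bool


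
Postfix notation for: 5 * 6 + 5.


Left to right (same or higher precedence on left)
Postfix: 5 6 * 5 +


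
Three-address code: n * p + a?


Break into single-operator statements:
t1 = n * p
t2 = t1 + a


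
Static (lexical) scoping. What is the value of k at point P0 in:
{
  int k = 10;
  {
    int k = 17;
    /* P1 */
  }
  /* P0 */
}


k declared in the same block as P0
k = 10


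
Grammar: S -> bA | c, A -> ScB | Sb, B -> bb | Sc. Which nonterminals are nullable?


A nonterminal is nullable iff some alternative derives ε (directly, or every symbol in it is nullable)
Nullable: {}


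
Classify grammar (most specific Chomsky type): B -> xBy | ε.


Single nonterminal LHS, but x^n y^n is not regular
Classification: Type 2 (Context-Free)


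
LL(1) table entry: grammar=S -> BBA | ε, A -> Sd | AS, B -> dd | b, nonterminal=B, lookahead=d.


For [B, d]: 'd' ∈ FIRST(dd)
Entry: B -> dd


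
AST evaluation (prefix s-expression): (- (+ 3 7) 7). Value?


Evaluate inner: (+ 3 7) = 10
Evaluate root: (- 10 7) = 3
Result: 3


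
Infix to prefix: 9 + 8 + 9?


left-to-right (same/higher precedence on left): tree is (+ (+ 9 8) 9)
Prefix: + + 9 8 9


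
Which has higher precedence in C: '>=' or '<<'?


'<<' is shift (level 8); '>=' is relational (level 7)
Higher level binds tighter
'<<' has higher precedence than '>='


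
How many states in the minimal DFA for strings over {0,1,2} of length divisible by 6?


Track length mod 6: states 0..5, accept at 0
Minimal DFA: 6 states


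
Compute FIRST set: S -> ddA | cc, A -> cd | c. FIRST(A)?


Per alternative of A: FIRST(cd) = {c}; FIRST(c) = {c}
FIRST(A) = {c}


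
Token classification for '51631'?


Pattern: digits only
Type: INTEGER_LITERAL


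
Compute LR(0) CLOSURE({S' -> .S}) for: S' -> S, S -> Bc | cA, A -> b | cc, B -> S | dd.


Start: S' -> .S
For each item with dot before a nonterminal B, add B -> .γ for every B-production
Closure: [S' -> .S, S -> .Bc, S -> .cA, B -> .S, B -> .dd]


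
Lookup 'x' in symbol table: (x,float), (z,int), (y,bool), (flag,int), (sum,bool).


Lookup 'x' → type float


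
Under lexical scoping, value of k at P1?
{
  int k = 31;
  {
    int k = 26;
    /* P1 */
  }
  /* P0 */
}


k declared in the same block as P1
k = 26


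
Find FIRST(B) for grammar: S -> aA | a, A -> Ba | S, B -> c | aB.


Per alternative of B: FIRST(c) = {c}; FIRST(aB) = {a}
FIRST(B) = {a, c}


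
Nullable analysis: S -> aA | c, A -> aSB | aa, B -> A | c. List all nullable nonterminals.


A nonterminal is nullable iff some alternative derives ε (directly, or every symbol in it is nullable)
Nullable: {}


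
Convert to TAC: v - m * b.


Break into single-operator statements:
t1 = m * b
t2 = v - t1


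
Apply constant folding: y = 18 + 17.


18 + 17 = 35 at compile time
Optimized: y = 35


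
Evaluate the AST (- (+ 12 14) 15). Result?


Evaluate inner: (+ 12 14) = 26
Evaluate root: (- 26 15) = 11
Result: 11


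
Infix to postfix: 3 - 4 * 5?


* has higher precedence, evaluate 4*5 first
Postfix: 3 4 5 * -


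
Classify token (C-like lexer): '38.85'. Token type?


Pattern: digits with a decimal point
Type: FLOAT_LITERAL


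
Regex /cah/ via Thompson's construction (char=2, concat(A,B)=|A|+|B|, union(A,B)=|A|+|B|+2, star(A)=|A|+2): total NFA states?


Syntax tree has 3 char leaf(s), 0 union(s), 0 star(s)
chars contribute 3×2 = 6; each union adds +2; each star adds +2
Total: 6 + 0 + 0 = 6 states


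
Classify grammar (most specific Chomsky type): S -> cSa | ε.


Single nonterminal LHS, but c^n a^n is not regular
Classification: Type 2 (Context-Free)


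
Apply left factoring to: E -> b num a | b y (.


Common prefix: 'b'
Factored: E -> b E', E' -> num a | y (


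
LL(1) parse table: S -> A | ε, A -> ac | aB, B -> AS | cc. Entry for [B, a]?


For [B, a]: 'a' ∈ FIRST(AS)
Entry: B -> AS


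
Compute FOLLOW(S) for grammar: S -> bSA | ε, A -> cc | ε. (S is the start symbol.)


$ ∈ FOLLOW(S). For each A -> αBβ: add FIRST(β)\{ε} to FOLLOW(B); if β nullable, add FOLLOW(A).
FOLLOW(S) = {$, c}


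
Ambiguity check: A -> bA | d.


right-linear, alternatives start with distinct terminals 'b' vs 'd': unique leftmost derivation
Unambiguous


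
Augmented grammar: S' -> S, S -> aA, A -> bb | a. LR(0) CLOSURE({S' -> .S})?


Start: S' -> .S
For each item with dot before a nonterminal B, add B -> .γ for every B-production
Closure: [S' -> .S, S -> .aA]


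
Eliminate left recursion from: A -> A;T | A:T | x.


Left-recursive alternatives: A;T, A:T; non-recursive: x
Introduce A': A -> xA', A' -> ;TA' | :TA' | ε


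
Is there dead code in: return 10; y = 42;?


statement follows a return and is unreachable
Dead: 'y = 42'


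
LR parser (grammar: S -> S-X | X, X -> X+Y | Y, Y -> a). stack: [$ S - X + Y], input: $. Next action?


handle 'X+Y' on top
Action: reduce (X -> X+Y)


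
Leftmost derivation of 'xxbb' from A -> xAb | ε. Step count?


Derivation: A => xAb => xxAbb => xxbb
Steps: 3


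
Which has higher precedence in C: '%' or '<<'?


'%' is multiplicative (level 10); '<<' is shift (level 8)
Higher level binds tighter
'%' has higher precedence than '<<'


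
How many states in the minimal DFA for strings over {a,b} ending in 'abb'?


Track the longest suffix of input matching a prefix of 'abb': 4 classes (prefixes of length 0..3)
Minimal DFA: 4 states


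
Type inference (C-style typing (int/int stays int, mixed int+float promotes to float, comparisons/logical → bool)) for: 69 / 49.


Operand types: int / int
Rule: mixed int/float promotes to float; int/int stays int
Result type: int


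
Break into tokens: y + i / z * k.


Scan left to right, longest-match per lexeme
Tokens: ID(y), OP(+), ID(i), OP(/), ID(z), OP(*), ID(k)


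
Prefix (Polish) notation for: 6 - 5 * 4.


'*' binds tighter: tree is (- 6 (* 5 4))
Prefix: - 6 * 5 4


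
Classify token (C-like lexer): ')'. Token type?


Pattern: delimiter/punctuation
Type: PUNCTUATION


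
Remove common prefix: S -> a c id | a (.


Common prefix: 'a'
Factored: S -> a S', S' -> c id | (


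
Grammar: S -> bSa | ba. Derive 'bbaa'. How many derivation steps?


Derivation: S => bSa => bbaa
Steps: 2


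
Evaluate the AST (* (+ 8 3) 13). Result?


Evaluate inner: (+ 8 3) = 11
Evaluate root: (* 11 13) = 143
Result: 143


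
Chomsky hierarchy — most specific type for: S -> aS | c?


Right-linear: every RHS is a terminal or a terminal followed by one nonterminal
Classification: Type 3 (Regular)


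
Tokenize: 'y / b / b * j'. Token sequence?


Scan left to right, longest-match per lexeme
Tokens: ID(y), OP(/), ID(b), OP(/), ID(b), OP(*), ID(j)


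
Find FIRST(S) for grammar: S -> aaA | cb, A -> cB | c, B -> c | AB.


Per alternative of S: FIRST(aaA) = {a}; FIRST(cb) = {c}
FIRST(S) = {a, c}


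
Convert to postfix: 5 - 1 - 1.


Left to right (same or higher precedence on left)
Postfix: 5 1 - 1 -


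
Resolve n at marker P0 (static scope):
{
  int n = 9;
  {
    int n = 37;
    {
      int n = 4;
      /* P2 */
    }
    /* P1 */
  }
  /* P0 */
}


n declared in the same block as P0
n = 9


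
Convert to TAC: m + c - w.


Break into single-operator statements:
t1 = m + c
t2 = t1 - w


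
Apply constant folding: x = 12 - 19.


12 - 19 = -7 at compile time
Optimized: x = -7


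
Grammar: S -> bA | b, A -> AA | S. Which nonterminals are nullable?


A nonterminal is nullable iff some alternative derives ε (directly, or every symbol in it is nullable)
Nullable: {}


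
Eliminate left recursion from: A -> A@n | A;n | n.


Left-recursive alternatives: A@n, A;n; non-recursive: n
Introduce A': A -> nA', A' -> @nA' | ;nA' | ε


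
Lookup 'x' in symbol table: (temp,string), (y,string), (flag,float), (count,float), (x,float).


Lookup 'x' → type float


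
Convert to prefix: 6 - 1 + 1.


left-to-right (same/higher precedence on left): tree is (+ (- 6 1) 1)
Prefix: + - 6 1 1


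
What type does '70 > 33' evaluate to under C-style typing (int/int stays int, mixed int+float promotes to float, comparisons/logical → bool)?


Operand types: int > int
Rule: comparison yields bool
Result type: bool


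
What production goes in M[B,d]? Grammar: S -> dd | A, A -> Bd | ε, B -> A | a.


For [B, d]: 'd' ∈ FIRST(A)
Entry: B -> A


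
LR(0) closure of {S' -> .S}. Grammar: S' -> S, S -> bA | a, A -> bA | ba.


Start: S' -> .S
For each item with dot before a nonterminal B, add B -> .γ for every B-production
Closure: [S' -> .S, S -> .bA, S -> .a]


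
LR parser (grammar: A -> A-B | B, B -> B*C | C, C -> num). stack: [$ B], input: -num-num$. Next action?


lookahead ∉ {*} so B won't extend; reduce A -> B
Action: reduce (A -> B)


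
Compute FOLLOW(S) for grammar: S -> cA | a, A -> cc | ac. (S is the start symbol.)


$ ∈ FOLLOW(S). For each A -> αBβ: add FIRST(β)\{ε} to FOLLOW(B); if β nullable, add FOLLOW(A).
FOLLOW(S) = {$}


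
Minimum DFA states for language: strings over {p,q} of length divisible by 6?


Track length mod 6: states 0..5, accept at 0
Minimal DFA: 6 states


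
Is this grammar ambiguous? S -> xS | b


right-linear, alternatives start with distinct terminals 'x' vs 'b': unique leftmost derivation
Unambiguous


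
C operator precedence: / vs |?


'/' is multiplicative (level 10); '|' is bitwise OR (level 3)
Higher level binds tighter
'/' has higher precedence than '|'


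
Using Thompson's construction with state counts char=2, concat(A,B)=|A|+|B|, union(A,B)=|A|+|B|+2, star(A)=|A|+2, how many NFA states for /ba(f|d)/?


Syntax tree has 4 char leaf(s), 1 union(s), 0 star(s)
chars contribute 4×2 = 8; each union adds +2; each star adds +2
Total: 8 + 2 + 0 = 10 states


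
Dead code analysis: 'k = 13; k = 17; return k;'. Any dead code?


first assignment to k is overwritten before any read
Dead: 'k = 13'


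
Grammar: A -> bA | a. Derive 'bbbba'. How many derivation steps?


Derivation: A => bA => bbA => bbbA => bbbbA => bbbba
Steps: 5


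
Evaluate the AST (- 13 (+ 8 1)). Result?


Evaluate inner: (+ 8 1) = 9
Evaluate root: (- 13 9) = 4
Result: 4


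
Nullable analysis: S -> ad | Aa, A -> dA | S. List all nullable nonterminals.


A nonterminal is nullable iff some alternative derives ε (directly, or every symbol in it is nullable)
Nullable: {}


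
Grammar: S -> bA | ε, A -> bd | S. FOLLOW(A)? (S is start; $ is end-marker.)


$ ∈ FOLLOW(S). For each A -> αBβ: add FIRST(β)\{ε} to FOLLOW(B); if β nullable, add FOLLOW(A).
FOLLOW(A) = {$}


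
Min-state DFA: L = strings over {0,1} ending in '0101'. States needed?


Track the longest suffix of input matching a prefix of '0101': 5 classes (prefixes of length 0..4)
Minimal DFA: 5 states


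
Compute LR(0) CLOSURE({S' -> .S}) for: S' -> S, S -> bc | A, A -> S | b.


Start: S' -> .S
For each item with dot before a nonterminal B, add B -> .γ for every B-production
Closure: [S' -> .S, S -> .bc, S -> .A, A -> .S, A -> .b]


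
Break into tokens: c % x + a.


Scan left to right, longest-match per lexeme
Tokens: ID(c), OP(%), ID(x), OP(+), ID(a)


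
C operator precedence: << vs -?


'-' is additive (level 9); '<<' is shift (level 8)
Higher level binds tighter
'-' has higher precedence than '<<'


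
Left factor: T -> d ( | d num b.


Common prefix: 'd'
Factored: T -> d T', T' -> ( | num b


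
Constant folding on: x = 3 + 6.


3 + 6 = 9 at compile time
Optimized: x = 9


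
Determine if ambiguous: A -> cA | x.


right-linear, alternatives start with distinct terminals 'c' vs 'x': unique leftmost derivation
Unambiguous


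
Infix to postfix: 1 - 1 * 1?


* has higher precedence, evaluate 1*1 first
Postfix: 1 1 1 * -


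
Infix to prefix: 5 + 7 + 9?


left-to-right (same/higher precedence on left): tree is (+ (+ 5 7) 9)
Prefix: + + 5 7 9


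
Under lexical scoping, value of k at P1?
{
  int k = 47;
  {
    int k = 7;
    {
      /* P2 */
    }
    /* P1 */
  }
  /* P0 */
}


k declared in the same block as P1
k = 7


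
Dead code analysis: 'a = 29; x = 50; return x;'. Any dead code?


a is assigned but never read
Dead: 'a = 29'


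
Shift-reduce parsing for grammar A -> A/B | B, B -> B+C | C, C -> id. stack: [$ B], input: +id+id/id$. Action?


shift '+' to continue B -> B+C
Action: shift


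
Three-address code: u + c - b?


Break into single-operator statements:
t1 = u + c
t2 = t1 - b


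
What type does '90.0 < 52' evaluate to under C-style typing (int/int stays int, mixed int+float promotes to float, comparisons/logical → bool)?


Operand types: float < int
Rule: comparison yields bool
Result type: bool


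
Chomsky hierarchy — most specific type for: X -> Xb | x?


Left-linear: every RHS is a terminal or one nonterminal followed by a terminal
Classification: Type 3 (Regular)


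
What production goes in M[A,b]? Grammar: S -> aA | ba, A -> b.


For [A, b]: 'b' ∈ FIRST(b)
Entry: A -> b


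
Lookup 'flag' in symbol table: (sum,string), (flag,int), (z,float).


Lookup 'flag' → type int


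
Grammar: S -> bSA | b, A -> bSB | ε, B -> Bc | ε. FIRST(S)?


Per alternative of S: FIRST(bSA) = {b}; FIRST(b) = {b}
FIRST(S) = {b}


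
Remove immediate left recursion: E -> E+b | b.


Left-recursive alternatives: E+b; non-recursive: b
Introduce E': E -> bE', E' -> +bE' | ε


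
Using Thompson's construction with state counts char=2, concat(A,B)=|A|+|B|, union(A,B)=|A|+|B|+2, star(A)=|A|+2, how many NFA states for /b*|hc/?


Syntax tree has 3 char leaf(s), 1 union(s), 1 star(s)
chars contribute 3×2 = 6; each union adds +2; each star adds +2
Total: 6 + 2 + 2 = 10 states


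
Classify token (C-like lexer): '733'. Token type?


Pattern: digits only
Type: INTEGER_LITERAL


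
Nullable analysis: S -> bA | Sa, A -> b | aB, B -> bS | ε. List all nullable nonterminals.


A nonterminal is nullable iff some alternative derives ε (directly, or every symbol in it is nullable)
Nullable: {B}


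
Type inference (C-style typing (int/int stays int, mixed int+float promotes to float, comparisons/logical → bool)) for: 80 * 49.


Operand types: int * int
Rule: mixed int/float promotes to float; int/int stays int
Result type: int


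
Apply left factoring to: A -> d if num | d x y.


Common prefix: 'd'
Factored: A -> d A', A' -> if num | x y


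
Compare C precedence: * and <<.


'*' is multiplicative (level 10); '<<' is shift (level 8)
Higher level binds tighter
'*' has higher precedence than '<<'


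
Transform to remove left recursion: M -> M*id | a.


Left-recursive alternatives: M*id; non-recursive: a
Introduce M': M -> aM', M' -> *idM' | ε


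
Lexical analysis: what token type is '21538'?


Pattern: digits only
Type: INTEGER_LITERAL


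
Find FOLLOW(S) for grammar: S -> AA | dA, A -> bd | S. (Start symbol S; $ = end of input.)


$ ∈ FOLLOW(S). For each A -> αBβ: add FIRST(β)\{ε} to FOLLOW(B); if β nullable, add FOLLOW(A).
FOLLOW(S) = {$, b, d}


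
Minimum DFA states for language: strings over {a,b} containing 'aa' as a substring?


KMP-style automaton: 2 progress states + 1 absorbing accept = 3
Minimal DFA: 3 states


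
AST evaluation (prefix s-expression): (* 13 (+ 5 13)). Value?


Evaluate inner: (+ 5 13) = 18
Evaluate root: (* 13 18) = 234
Result: 234


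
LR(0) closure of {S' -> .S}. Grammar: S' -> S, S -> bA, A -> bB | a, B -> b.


Start: S' -> .S
For each item with dot before a nonterminal B, add B -> .γ for every B-production
Closure: [S' -> .S, S -> .bA]
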